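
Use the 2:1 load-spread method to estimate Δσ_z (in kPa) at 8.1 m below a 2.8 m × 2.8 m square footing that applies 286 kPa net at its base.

Δσ_z ≈ 18.9 kPa

By the 2:1 method the load spreads at 1 horizontal : 2 vertical, so at depth z the loaded area has grown by z in each plan dimension:
Δσ = qBL/((B+z)(L+z)) = 286×2.8×2.8/((2.8+8.1)(2.8+8.1)) = 18.872 kPa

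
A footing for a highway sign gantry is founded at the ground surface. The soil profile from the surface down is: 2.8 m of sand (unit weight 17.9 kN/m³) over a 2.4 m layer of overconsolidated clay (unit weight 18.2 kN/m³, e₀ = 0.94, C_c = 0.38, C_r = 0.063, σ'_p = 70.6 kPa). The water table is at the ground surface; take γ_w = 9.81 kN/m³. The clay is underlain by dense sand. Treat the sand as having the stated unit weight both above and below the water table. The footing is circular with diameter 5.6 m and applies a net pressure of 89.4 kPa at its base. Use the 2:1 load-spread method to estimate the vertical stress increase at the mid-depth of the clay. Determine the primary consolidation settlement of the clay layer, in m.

Mid-depth of clay below the ground surface: z = 2.8 + 2.4/2 = 4 m.
Total vertical stress at mid-clay: σ_v = 17.9×2.8 + 18.2×1.2 = 71.96 kPa.
Pore pressure: u = 9.81×(4 − 0) = 39.24 kPa.
Initial effective stress: σ'_0 = σ_v − u = 71.96 − 39.24 = 32.72 kPa.
Stress increase at mid-clay by the 2:1 spreading method:
Δσ ≈ qD²/(D+z)² = 89.4×5.6²/(5.6+4)² = 30.421 kPa
Final effective stress: σ'_f = 32.72 + 30.421 = 63.141 kPa.
σ'_f = 63.141 ≤ σ'_p = 70.6 kPa, so the clay remains overconsolidated and only the recompression index applies:
S_c = C_r·H/(1+e₀)·log₁₀(σ'_f/σ'_0) = 0.063×2.4/1.94×log₁₀(63.141/32.72)
    = 0.077937 × 0.2855 = 0.02225 m

S_c ≈ 0.0223 m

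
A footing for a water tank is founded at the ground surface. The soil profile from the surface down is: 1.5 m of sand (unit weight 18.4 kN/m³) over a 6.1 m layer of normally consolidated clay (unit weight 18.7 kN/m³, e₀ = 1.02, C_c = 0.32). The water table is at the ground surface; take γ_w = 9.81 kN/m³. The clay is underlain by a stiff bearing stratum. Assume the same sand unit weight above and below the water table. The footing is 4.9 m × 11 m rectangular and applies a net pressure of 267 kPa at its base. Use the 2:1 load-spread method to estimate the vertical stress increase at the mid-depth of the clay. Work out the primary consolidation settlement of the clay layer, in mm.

Mid-depth of clay below the ground surface: z = 1.5 + 6.1/2 = 4.55 m.
Total vertical stress at mid-clay: σ_v = 18.4×1.5 + 18.7×3.05 = 84.635 kPa.
Pore pressure: u = 9.81×(4.55 − 0) = 44.636 kPa.
Initial effective stress: σ'_0 = σ_v − u = 84.635 − 44.636 = 39.999 kPa.
Stress increase at mid-clay by the 2:1 spreading method:
Δσ = qBL/((B+z)(L+z)) = 267×4.9×11/((4.9+4.55)(11+4.55)) = 97.935 kPa
Final effective stress: σ'_f = σ'_0 + Δσ = 39.999 + 97.935 = 137.93 kPa.
Normally consolidated clay, so the full stress increment lies on the virgin compression line:
S_c = C_c·H/(1+e₀)·log₁₀(σ'_f/σ'_0) = 0.32×6.1/(1+1.02)×log₁₀(137.93/39.999)
    = 0.96634 × 0.53761 = 0.5195 m

S_c ≈ 520 mm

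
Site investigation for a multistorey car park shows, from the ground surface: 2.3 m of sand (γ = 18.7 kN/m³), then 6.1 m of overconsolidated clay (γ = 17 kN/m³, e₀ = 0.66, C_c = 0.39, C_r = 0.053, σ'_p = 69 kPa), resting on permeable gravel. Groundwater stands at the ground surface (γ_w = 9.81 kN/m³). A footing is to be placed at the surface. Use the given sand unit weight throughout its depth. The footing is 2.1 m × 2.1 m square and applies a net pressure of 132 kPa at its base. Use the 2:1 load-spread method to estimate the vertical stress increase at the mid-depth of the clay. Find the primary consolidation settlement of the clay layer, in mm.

Mid-depth of clay below the ground surface: z = 2.3 + 6.1/2 = 5.35 m.
Total vertical stress at mid-clay: σ_v = 18.7×2.3 + 17×3.05 = 94.86 kPa.
Pore pressure: u = 9.81×(5.35 − 0) = 52.483 kPa.
Initial effective stress: σ'_0 = σ_v − u = 94.86 − 52.483 = 42.377 kPa.
Stress increase at mid-clay by the 2:1 spreading method:
Δσ = qBL/((B+z)(L+z)) = 132×2.1×2.1/((2.1+5.35)(2.1+5.35)) = 10.488 kPa
Final effective stress: σ'_f = 42.377 + 10.488 = 52.865 kPa.
σ'_f = 52.865 ≤ σ'_p = 69 kPa, so the clay remains overconsolidated and only the recompression index applies:
S_c = C_r·H/(1+e₀)·log₁₀(σ'_f/σ'_0) = 0.053×6.1/1.66×log₁₀(52.865/42.377)
    = 0.19476 × 0.096038 = 0.0187 m

S_c ≈ 18.7 mm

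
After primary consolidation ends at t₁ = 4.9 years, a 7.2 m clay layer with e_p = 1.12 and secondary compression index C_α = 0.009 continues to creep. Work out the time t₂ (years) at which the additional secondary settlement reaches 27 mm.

t₂ ≈ 37.5 years

S_s = C_α·H/(1+e_p)·log₁₀(t₂/t₁) ⇒ log₁₀(t₂/t₁) = S_s·(1+e_p)/(C_α·H).
log₁₀(t₂/t₁) = 0.027 × (1+1.12) / (0.009×7.2) = 0.8833
t₂ = t₁ × 10^0.8833 = 4.9 × 7.644 = 37.46 years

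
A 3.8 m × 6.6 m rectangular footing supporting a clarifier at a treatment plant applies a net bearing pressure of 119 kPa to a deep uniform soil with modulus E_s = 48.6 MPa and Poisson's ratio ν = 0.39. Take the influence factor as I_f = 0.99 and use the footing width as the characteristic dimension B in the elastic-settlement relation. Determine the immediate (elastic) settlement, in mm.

Immediate (elastic) settlement: S_e = q·B·(1−ν²)/E_s · I_f.
E_s = 48.6 MPa = 48600 kPa.
S_e = 119 × 3.8 × (1 − 0.39²) / 48600 × 0.99
    = 119 × 3.8 × 0.8479 / 48600 × 0.99
    = 0.00781 m = 7.81 mm

S_e ≈ 7.81 mm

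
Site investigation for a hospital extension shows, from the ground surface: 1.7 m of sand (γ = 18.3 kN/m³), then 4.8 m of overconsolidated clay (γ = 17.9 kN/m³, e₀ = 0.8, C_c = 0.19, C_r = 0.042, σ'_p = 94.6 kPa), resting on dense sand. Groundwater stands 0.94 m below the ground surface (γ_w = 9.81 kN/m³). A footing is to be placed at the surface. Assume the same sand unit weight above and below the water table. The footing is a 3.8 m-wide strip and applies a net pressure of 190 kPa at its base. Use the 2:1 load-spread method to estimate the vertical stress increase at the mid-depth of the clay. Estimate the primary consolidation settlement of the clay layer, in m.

S_c ≈ 0.116 m

Mid-depth of clay below the ground surface: z = 1.7 + 4.8/2 = 4.1 m.
Total vertical stress at mid-clay: σ_v = 18.3×1.7 + 17.9×2.4 = 74.07 kPa.
Pore pressure: u = 9.81×(4.1 − 0.94) = 31 kPa.
Initial effective stress: σ'_0 = σ_v − u = 74.07 − 31 = 43.07 kPa.
Stress increase at mid-clay by the 2:1 spreading method:
Δσ = qB/(B+z) = 190×3.8/(3.8+4.1) = 91.392 kPa
Final effective stress: σ'_f = 43.07 + 91.392 = 134.46 kPa.
σ'_f = 134.46 > σ'_p = 94.6 kPa, so the stress path crosses the preconsolidation pressure — recompression up to σ'_p, then virgin compression beyond:
S_c = H/(1+e₀)·[C_r·log₁₀(σ'_p/σ'_0) + C_c·log₁₀(σ'_f/σ'_p)]
    = 4.8/1.8 × [0.042×log₁₀(94.6/43.07) + 0.19×log₁₀(134.46/94.6)]
    = 2.6667 × [0.014352 + 0.029013] = 0.1156 m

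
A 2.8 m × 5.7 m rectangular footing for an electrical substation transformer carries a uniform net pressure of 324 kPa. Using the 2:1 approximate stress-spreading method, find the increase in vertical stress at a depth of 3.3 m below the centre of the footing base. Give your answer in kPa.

Δσ_z ≈ 94.2 kPa

By the 2:1 method the load spreads at 1 horizontal : 2 vertical, so at depth z the loaded area has grown by z in each plan dimension:
Δσ = qBL/((B+z)(L+z)) = 324×2.8×5.7/((2.8+3.3)(5.7+3.3)) = 94.19 kPa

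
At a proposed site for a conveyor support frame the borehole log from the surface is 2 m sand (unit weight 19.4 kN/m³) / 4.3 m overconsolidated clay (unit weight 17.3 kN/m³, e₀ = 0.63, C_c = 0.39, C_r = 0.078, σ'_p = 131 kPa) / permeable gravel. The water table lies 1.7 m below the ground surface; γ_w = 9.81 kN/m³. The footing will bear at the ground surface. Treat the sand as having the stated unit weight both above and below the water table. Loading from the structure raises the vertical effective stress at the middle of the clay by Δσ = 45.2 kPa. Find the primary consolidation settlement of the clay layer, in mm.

S_c ≈ 55.9 mm

Mid-depth of clay below the ground surface: z = 2 + 4.3/2 = 4.15 m.
Total vertical stress at mid-clay: σ_v = 19.4×2 + 17.3×2.15 = 75.995 kPa.
Pore pressure: u = 9.81×(4.15 − 1.7) = 24.035 kPa.
Initial effective stress: σ'_0 = σ_v − u = 75.995 − 24.035 = 51.96 kPa.
Final effective stress: σ'_f = 51.96 + 45.2 = 97.16 kPa.
σ'_f = 97.16 ≤ σ'_p = 131 kPa, so the clay remains overconsolidated and only the recompression index applies:
S_c = C_r·H/(1+e₀)·log₁₀(σ'_f/σ'_0) = 0.078×4.3/1.63×log₁₀(97.16/51.96)
    = 0.20576 × 0.27182 = 0.05593 m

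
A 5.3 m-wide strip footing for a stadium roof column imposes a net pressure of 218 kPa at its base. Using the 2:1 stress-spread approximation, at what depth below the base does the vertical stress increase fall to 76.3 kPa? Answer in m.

2:1 spreading — at depth z the loaded area has grown by z in each plan dimension:
qB/(B+z) = Δσ_z ⇒ z = qB/Δσ_z − B = 218×5.3/76.3 − 5.3 = 9.843 m

z ≈ 9.84 m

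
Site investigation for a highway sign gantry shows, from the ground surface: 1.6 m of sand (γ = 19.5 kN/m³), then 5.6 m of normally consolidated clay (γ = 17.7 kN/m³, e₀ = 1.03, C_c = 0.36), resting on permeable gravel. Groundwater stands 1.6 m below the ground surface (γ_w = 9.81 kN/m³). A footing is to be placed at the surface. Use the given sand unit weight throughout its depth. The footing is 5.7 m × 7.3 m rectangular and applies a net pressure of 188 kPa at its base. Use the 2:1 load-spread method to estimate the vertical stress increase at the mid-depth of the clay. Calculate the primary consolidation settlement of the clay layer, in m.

Mid-depth of clay below the ground surface: z = 1.6 + 5.6/2 = 4.4 m.
Total vertical stress at mid-clay: σ_v = 19.5×1.6 + 17.7×2.8 = 80.76 kPa.
Pore pressure: u = 9.81×(4.4 − 1.6) = 27.468 kPa.
Initial effective stress: σ'_0 = σ_v − u = 80.76 − 27.468 = 53.292 kPa.
Stress increase at mid-clay by the 2:1 spreading method:
Δσ = qBL/((B+z)(L+z)) = 188×5.7×7.3/((5.7+4.4)(7.3+4.4)) = 66.199 kPa
Final effective stress: σ'_f = σ'_0 + Δσ = 53.292 + 66.199 = 119.49 kPa.
Normally consolidated clay, so the full stress increment lies on the virgin compression line:
S_c = C_c·H/(1+e₀)·log₁₀(σ'_f/σ'_0) = 0.36×5.6/(1+1.03)×log₁₀(119.49/53.292)
    = 0.9931 × 0.35067 = 0.3483 m

S_c ≈ 0.348 m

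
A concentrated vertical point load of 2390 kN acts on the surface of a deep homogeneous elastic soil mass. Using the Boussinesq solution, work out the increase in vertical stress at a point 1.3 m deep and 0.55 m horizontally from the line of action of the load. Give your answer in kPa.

Δσ_z ≈ 447 kPa

Boussinesq vertical stress below a point load on an elastic half-space:
Δσ_z = 3P/(2πz²) · [1 + (r/z)²]^(−5/2)
r/z = 0.55/1.3 = 0.42308; [1+(r/z)²]^(−5/2) = 0.66255.
Δσ_z = 3×2390/(2π×1.3²) × 0.66255 = 675.23 × 0.66255 = 447.4 kPa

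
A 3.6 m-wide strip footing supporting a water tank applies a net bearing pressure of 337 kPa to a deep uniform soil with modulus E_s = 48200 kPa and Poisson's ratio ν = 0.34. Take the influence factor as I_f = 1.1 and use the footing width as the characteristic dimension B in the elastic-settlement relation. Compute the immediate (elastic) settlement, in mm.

Immediate (elastic) settlement: S_e = q·B·(1−ν²)/E_s · I_f.
S_e = 337 × 3.6 × (1 − 0.34²) / 48200 × 1.1
    = 337 × 3.6 × 0.8844 / 48200 × 1.1
    = 0.02449 m = 24.49 mm

S_e ≈ 24.5 mm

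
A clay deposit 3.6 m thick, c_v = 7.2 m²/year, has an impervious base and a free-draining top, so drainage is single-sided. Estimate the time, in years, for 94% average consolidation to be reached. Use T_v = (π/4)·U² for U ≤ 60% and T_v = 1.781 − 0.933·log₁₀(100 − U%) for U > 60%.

Drainage path length: H_d = H = 3.6 m (single drainage).
U > 60%: T_v = 1.781 − 0.933·log₁₀(100 − 94) = 1.055.
t = T_v·H_d²/c_v = 1.055×3.6²/7.2 = 1.899 years.

t ≈ 1.9 years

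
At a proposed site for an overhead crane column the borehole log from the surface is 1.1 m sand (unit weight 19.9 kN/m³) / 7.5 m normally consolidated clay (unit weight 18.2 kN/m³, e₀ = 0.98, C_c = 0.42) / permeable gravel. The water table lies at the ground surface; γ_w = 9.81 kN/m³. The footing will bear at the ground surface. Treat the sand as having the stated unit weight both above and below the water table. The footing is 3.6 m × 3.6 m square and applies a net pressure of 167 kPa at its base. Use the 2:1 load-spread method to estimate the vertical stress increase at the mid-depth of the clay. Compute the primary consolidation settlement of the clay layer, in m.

Mid-depth of clay below the ground surface: z = 1.1 + 7.5/2 = 4.85 m.
Total vertical stress at mid-clay: σ_v = 19.9×1.1 + 18.2×3.75 = 90.14 kPa.
Pore pressure: u = 9.81×(4.85 − 0) = 47.578 kPa.
Initial effective stress: σ'_0 = σ_v − u = 90.14 − 47.578 = 42.562 kPa.
Stress increase at mid-clay by the 2:1 spreading method:
Δσ = qBL/((B+z)(L+z)) = 167×3.6×3.6/((3.6+4.85)(3.6+4.85)) = 30.312 kPa
Final effective stress: σ'_f = σ'_0 + Δσ = 42.562 + 30.312 = 72.874 kPa.
Normally consolidated clay, so the full stress increment lies on the virgin compression line:
S_c = C_c·H/(1+e₀)·log₁₀(σ'_f/σ'_0) = 0.42×7.5/(1+0.98)×log₁₀(72.874/42.562)
    = 1.5909 × 0.23355 = 0.3716 m

S_c ≈ 0.372 m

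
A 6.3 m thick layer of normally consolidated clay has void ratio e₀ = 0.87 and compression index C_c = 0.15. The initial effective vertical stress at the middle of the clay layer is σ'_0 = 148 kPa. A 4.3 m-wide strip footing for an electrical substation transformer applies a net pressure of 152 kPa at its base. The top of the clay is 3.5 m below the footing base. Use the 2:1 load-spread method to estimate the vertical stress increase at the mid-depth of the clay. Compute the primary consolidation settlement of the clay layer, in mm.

Mid-depth of clay below the footing base: z = 3.5 + 6.3/2 = 6.65 m.
Stress increase at mid-clay by the 2:1 spreading method:
Δσ = qB/(B+z) = 152×4.3/(4.3+6.65) = 59.689 kPa
Final effective stress: σ'_f = σ'_0 + Δσ = 148 + 59.689 = 207.69 kPa.
Normally consolidated clay, so the full stress increment lies on the virgin compression line:
S_c = C_c·H/(1+e₀)·log₁₀(σ'_f/σ'_0) = 0.15×6.3/(1+0.87)×log₁₀(207.69/148)
    = 0.50535 × 0.14715 = 0.07436 m

S_c ≈ 74.4 mm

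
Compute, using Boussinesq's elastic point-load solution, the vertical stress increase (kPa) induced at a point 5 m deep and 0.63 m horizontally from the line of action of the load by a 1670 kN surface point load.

Boussinesq vertical stress below a point load on an elastic half-space:
Δσ_z = 3P/(2πz²) · [1 + (r/z)²]^(−5/2)
r/z = 0.63/5 = 0.126; [1+(r/z)²]^(−5/2) = 0.96139.
Δσ_z = 3×1670/(2π×5²) × 0.96139 = 31.895 × 0.96139 = 30.66 kPa

Δσ_z ≈ 30.7 kPa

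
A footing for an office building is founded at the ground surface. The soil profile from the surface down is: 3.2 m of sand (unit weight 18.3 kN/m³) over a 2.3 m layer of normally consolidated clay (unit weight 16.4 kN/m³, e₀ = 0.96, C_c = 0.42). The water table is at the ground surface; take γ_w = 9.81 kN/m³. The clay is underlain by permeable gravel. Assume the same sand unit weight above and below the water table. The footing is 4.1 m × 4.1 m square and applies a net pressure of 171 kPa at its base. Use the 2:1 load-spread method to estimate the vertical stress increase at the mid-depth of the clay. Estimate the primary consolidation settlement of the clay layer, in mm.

S_c ≈ 165 mm

Mid-depth of clay below the ground surface: z = 3.2 + 2.3/2 = 4.35 m.
Total vertical stress at mid-clay: σ_v = 18.3×3.2 + 16.4×1.15 = 77.42 kPa.
Pore pressure: u = 9.81×(4.35 − 0) = 42.673 kPa.
Initial effective stress: σ'_0 = σ_v − u = 77.42 − 42.673 = 34.747 kPa.
Stress increase at mid-clay by the 2:1 spreading method:
Δσ = qBL/((B+z)(L+z)) = 171×4.1×4.1/((4.1+4.35)(4.1+4.35)) = 40.258 kPa
Final effective stress: σ'_f = σ'_0 + Δσ = 34.747 + 40.258 = 75.005 kPa.
Normally consolidated clay, so the full stress increment lies on the virgin compression line:
S_c = C_c·H/(1+e₀)·log₁₀(σ'_f/σ'_0) = 0.42×2.3/(1+0.96)×log₁₀(75.005/34.747)
    = 0.49286 × 0.33417 = 0.1647 m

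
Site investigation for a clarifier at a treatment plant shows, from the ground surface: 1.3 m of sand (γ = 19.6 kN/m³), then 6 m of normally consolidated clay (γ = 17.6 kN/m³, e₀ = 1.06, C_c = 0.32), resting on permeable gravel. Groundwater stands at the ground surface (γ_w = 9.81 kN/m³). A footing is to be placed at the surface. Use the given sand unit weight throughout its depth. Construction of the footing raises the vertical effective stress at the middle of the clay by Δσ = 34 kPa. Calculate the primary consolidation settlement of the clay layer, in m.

S_c ≈ 0.269 m

Mid-depth of clay below the ground surface: z = 1.3 + 6/2 = 4.3 m.
Total vertical stress at mid-clay: σ_v = 19.6×1.3 + 17.6×3 = 78.28 kPa.
Pore pressure: u = 9.81×(4.3 − 0) = 42.183 kPa.
Initial effective stress: σ'_0 = σ_v − u = 78.28 − 42.183 = 36.097 kPa.
Final effective stress: σ'_f = σ'_0 + Δσ = 36.097 + 34 = 70.097 kPa.
Normally consolidated clay, so the full stress increment lies on the virgin compression line:
S_c = C_c·H/(1+e₀)·log₁₀(σ'_f/σ'_0) = 0.32×6/(1+1.06)×log₁₀(70.097/36.097)
    = 0.93204 × 0.28823 = 0.2686 m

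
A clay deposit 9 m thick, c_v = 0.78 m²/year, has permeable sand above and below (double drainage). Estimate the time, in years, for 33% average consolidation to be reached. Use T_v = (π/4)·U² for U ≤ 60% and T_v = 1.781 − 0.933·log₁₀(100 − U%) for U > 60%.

Drainage path length: H_d = H/2 = 4.5 m (double drainage).
U ≤ 60%: T_v = (π/4)·U² = (π/4)×0.33² = 0.08553.
t = T_v·H_d²/c_v = 0.08553×4.5²/0.78 = 2.22 years.

t ≈ 2.22 years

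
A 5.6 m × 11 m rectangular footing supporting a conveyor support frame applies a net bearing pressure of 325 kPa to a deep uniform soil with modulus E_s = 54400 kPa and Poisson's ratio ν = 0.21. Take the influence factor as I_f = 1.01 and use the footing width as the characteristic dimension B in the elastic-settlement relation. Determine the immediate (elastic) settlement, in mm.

Immediate (elastic) settlement: S_e = q·B·(1−ν²)/E_s · I_f.
S_e = 325 × 5.6 × (1 − 0.21²) / 54400 × 1.01
    = 325 × 5.6 × 0.9559 / 54400 × 1.01
    = 0.0323 m = 32.3 mm

S_e ≈ 32.3 mm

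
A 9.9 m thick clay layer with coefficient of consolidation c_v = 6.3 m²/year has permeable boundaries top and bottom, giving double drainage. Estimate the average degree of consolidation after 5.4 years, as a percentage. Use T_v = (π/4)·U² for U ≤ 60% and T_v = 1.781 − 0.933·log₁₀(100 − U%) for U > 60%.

U ≈ 97.4 %

Drainage path length: H_d = H/2 = 4.95 m (double drainage).
T_v = c_v·t/H_d² = 6.3×5.4/4.95² = 1.3884.
T_v = 1.3884 corresponds to the U > 60% branch:
U = 1 − 10^((1.781 − T_v)/0.933)/100 = 0.9736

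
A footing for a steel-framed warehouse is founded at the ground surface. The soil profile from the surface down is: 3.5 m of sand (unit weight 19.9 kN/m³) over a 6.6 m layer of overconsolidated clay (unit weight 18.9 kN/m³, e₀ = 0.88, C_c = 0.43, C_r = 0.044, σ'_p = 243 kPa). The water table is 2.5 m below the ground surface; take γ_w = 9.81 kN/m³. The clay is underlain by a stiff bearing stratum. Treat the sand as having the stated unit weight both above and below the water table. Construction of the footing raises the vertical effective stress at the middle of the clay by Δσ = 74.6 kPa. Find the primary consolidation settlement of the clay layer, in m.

Mid-depth of clay below the ground surface: z = 3.5 + 6.6/2 = 6.8 m.
Total vertical stress at mid-clay: σ_v = 19.9×3.5 + 18.9×3.3 = 132.02 kPa.
Pore pressure: u = 9.81×(6.8 − 2.5) = 42.183 kPa.
Initial effective stress: σ'_0 = σ_v − u = 132.02 − 42.183 = 89.837 kPa.
Final effective stress: σ'_f = 89.837 + 74.6 = 164.44 kPa.
σ'_f = 164.44 ≤ σ'_p = 243 kPa, so the clay remains overconsolidated and only the recompression index applies:
S_c = C_r·H/(1+e₀)·log₁₀(σ'_f/σ'_0) = 0.044×6.6/1.88×log₁₀(164.44/89.837)
    = 0.15447 × 0.26255 = 0.04056 m

S_c ≈ 0.0406 m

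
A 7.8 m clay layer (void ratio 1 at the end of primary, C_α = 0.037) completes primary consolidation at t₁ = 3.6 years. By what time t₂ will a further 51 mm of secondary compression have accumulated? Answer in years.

t₂ ≈ 8.12 years

S_s = C_α·H/(1+e_p)·log₁₀(t₂/t₁) ⇒ log₁₀(t₂/t₁) = S_s·(1+e_p)/(C_α·H).
log₁₀(t₂/t₁) = 0.051 × (1+1) / (0.037×7.8) = 0.3534
t₂ = t₁ × 10^0.3534 = 3.6 × 2.256 = 8.123 years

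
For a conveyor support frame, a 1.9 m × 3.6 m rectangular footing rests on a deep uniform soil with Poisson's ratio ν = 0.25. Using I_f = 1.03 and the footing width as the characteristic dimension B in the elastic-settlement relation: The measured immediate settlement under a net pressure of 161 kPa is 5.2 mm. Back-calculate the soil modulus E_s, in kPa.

S_e = q·B·(1−ν²)/E_s · I_f  ⇒  E_s = q·B·(1−ν²)·I_f / S_e.
E_s = 161 × 1.9 × 0.9375 × 1.03 / 0.0052 = 56800 kPa

E_s ≈ 56800 kPa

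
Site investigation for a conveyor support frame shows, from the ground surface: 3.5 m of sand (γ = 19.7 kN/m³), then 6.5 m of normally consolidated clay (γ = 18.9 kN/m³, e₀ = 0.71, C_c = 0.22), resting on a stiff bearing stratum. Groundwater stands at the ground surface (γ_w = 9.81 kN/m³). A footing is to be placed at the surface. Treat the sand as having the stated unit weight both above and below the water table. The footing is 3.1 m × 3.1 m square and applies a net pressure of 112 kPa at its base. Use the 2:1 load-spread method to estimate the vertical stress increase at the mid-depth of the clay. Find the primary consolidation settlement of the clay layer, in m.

Mid-depth of clay below the ground surface: z = 3.5 + 6.5/2 = 6.75 m.
Total vertical stress at mid-clay: σ_v = 19.7×3.5 + 18.9×3.25 = 130.38 kPa.
Pore pressure: u = 9.81×(6.75 − 0) = 66.218 kPa.
Initial effective stress: σ'_0 = σ_v − u = 130.38 − 66.218 = 64.162 kPa.
Stress increase at mid-clay by the 2:1 spreading method:
Δσ = qBL/((B+z)(L+z)) = 112×3.1×3.1/((3.1+6.75)(3.1+6.75)) = 11.094 kPa
Final effective stress: σ'_f = σ'_0 + Δσ = 64.162 + 11.094 = 75.256 kPa.
Normally consolidated clay, so the full stress increment lies on the virgin compression line:
S_c = C_c·H/(1+e₀)·log₁₀(σ'_f/σ'_0) = 0.22×6.5/(1+0.71)×log₁₀(75.256/64.162)
    = 0.83626 × 0.069263 = 0.05792 m

S_c ≈ 0.0579 m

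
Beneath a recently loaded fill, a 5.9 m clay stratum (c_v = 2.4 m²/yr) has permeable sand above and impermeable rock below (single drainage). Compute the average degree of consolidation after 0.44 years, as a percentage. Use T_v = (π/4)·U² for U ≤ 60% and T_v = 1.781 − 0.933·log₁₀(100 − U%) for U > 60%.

U ≈ 19.7 %

Drainage path length: H_d = H = 5.9 m (single drainage).
T_v = c_v·t/H_d² = 2.4×0.44/5.9² = 0.030336.
T_v = 0.030336 corresponds to the U ≤ 60% branch:
U = √(4T_v/π) = 0.1965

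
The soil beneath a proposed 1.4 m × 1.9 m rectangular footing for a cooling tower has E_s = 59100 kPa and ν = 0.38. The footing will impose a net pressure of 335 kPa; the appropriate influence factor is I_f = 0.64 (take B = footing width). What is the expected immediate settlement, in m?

S_e ≈ 0.00435 m

Immediate (elastic) settlement: S_e = q·B·(1−ν²)/E_s · I_f.
S_e = 335 × 1.4 × (1 − 0.38²) / 59100 × 0.64
    = 335 × 1.4 × 0.8556 / 59100 × 0.64
    = 0.004345 m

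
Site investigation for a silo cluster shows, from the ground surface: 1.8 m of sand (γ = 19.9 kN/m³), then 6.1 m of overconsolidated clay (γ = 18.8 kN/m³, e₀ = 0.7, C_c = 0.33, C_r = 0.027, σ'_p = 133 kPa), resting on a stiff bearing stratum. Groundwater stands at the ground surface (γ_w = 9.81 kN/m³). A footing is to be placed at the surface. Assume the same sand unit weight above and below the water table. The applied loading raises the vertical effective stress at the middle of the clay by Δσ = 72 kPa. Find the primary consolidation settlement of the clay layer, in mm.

S_c ≈ 39.9 mm

Mid-depth of clay below the ground surface: z = 1.8 + 6.1/2 = 4.85 m.
Total vertical stress at mid-clay: σ_v = 19.9×1.8 + 18.8×3.05 = 93.16 kPa.
Pore pressure: u = 9.81×(4.85 − 0) = 47.578 kPa.
Initial effective stress: σ'_0 = σ_v − u = 93.16 − 47.578 = 45.582 kPa.
Final effective stress: σ'_f = 45.582 + 72 = 117.58 kPa.
σ'_f = 117.58 ≤ σ'_p = 133 kPa, so the clay remains overconsolidated and only the recompression index applies:
S_c = C_r·H/(1+e₀)·log₁₀(σ'_f/σ'_0) = 0.027×6.1/1.7×log₁₀(117.58/45.582)
    = 0.096881 × 0.41154 = 0.03987 m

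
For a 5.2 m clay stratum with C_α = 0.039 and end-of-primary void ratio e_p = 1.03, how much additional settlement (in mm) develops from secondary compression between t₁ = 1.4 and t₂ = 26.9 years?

S_s ≈ 128 mm

Secondary compression: S_s = C_α·H/(1+e_p)·log₁₀(t₂/t₁)
S_s = 0.039×5.2/(1+1.03)×log₁₀(26.9/1.4)
    = 0.0999 × 1.284 = 0.1282 m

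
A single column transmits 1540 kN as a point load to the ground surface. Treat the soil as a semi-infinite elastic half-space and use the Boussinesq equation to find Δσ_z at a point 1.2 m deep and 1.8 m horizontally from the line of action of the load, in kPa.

Boussinesq vertical stress below a point load on an elastic half-space:
Δσ_z = 3P/(2πz²) · [1 + (r/z)²]^(−5/2)
r/z = 1.8/1.2 = 1.5; [1+(r/z)²]^(−5/2) = 0.052516.
Δσ_z = 3×1540/(2π×1.2²) × 0.052516 = 510.62 × 0.052516 = 26.82 kPa

Δσ_z ≈ 26.8 kPa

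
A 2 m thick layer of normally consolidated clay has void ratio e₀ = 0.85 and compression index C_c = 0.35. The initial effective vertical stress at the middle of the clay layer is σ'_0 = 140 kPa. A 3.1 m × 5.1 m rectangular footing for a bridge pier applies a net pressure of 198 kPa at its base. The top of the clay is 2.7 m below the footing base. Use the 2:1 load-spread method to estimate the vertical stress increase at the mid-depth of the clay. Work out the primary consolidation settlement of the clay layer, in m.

S_c ≈ 0.0522 m

Mid-depth of clay below the footing base: z = 2.7 + 2/2 = 3.7 m.
Stress increase at mid-clay by the 2:1 spreading method:
Δσ = qBL/((B+z)(L+z)) = 198×3.1×5.1/((3.1+3.7)(5.1+3.7)) = 52.312 kPa
Final effective stress: σ'_f = σ'_0 + Δσ = 140 + 52.312 = 192.31 kPa.
Normally consolidated clay, so the full stress increment lies on the virgin compression line:
S_c = C_c·H/(1+e₀)·log₁₀(σ'_f/σ'_0) = 0.35×2/(1+0.85)×log₁₀(192.31/140)
    = 0.37838 × 0.13787 = 0.05217 m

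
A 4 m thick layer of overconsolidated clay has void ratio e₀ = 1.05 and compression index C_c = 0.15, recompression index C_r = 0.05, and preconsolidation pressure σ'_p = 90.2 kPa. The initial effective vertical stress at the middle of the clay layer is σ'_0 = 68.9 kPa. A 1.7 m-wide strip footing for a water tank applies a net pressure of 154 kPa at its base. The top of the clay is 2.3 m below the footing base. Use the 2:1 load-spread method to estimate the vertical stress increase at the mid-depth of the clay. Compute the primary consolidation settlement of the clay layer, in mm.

S_c ≈ 39.5 mm

Mid-depth of clay below the footing base: z = 2.3 + 4/2 = 4.3 m.
Stress increase at mid-clay by the 2:1 spreading method:
Δσ = qB/(B+z) = 154×1.7/(1.7+4.3) = 43.633 kPa
Final effective stress: σ'_f = 68.9 + 43.633 = 112.53 kPa.
σ'_f = 112.53 > σ'_p = 90.2 kPa, so the stress path crosses the preconsolidation pressure — recompression up to σ'_p, then virgin compression beyond:
S_c = H/(1+e₀)·[C_r·log₁₀(σ'_p/σ'_0) + C_c·log₁₀(σ'_f/σ'_p)]
    = 4/2.05 × [0.05×log₁₀(90.2/68.9) + 0.15×log₁₀(112.53/90.2)]
    = 1.9512 × [0.0058494 + 0.014409] = 0.03953 m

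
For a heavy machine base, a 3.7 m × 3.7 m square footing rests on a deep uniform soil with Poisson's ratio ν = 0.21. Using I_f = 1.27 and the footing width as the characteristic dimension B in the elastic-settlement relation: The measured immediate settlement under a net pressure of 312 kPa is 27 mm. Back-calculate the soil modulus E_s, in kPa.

E_s ≈ 51900 kPa

S_e = q·B·(1−ν²)/E_s · I_f  ⇒  E_s = q·B·(1−ν²)·I_f / S_e.
E_s = 312 × 3.7 × 0.9559 × 1.27 / 0.027 = 51900 kPa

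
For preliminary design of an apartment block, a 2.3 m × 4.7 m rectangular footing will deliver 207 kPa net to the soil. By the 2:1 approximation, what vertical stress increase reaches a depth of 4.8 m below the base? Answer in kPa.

By the 2:1 method the load spreads at 1 horizontal : 2 vertical, so at depth z the loaded area has grown by z in each plan dimension:
Δσ = qBL/((B+z)(L+z)) = 207×2.3×4.7/((2.3+4.8)(4.7+4.8)) = 33.175 kPa

Δσ_z ≈ 33.2 kPa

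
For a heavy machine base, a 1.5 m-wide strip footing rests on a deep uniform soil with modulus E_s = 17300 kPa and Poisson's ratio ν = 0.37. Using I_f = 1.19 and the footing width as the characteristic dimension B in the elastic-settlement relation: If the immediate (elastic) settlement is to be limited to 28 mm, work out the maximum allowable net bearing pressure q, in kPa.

q ≈ 314 kPa

S_e = q·B·(1−ν²)/E_s · I_f  ⇒  q = S_e·E_s / (B·(1−ν²)·I_f).
q = 0.028 × 17300 / (1.5 × 0.8631 × 1.19) = 314.4 kPa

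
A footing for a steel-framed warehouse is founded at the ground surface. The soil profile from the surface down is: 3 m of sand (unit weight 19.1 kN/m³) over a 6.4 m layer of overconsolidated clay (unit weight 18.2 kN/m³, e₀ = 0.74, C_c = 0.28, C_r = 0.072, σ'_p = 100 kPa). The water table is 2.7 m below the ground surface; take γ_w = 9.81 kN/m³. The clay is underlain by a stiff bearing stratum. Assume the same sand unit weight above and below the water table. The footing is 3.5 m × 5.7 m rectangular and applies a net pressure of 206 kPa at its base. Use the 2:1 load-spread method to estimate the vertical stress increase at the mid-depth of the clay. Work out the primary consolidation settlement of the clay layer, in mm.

Mid-depth of clay below the ground surface: z = 3 + 6.4/2 = 6.2 m.
Total vertical stress at mid-clay: σ_v = 19.1×3 + 18.2×3.2 = 115.54 kPa.
Pore pressure: u = 9.81×(6.2 − 2.7) = 34.335 kPa.
Initial effective stress: σ'_0 = σ_v − u = 115.54 − 34.335 = 81.205 kPa.
Stress increase at mid-clay by the 2:1 spreading method:
Δσ = qBL/((B+z)(L+z)) = 206×3.5×5.7/((3.5+6.2)(5.7+6.2)) = 35.603 kPa
Final effective stress: σ'_f = 81.205 + 35.603 = 116.81 kPa.
σ'_f = 116.81 > σ'_p = 100 kPa, so the stress path crosses the preconsolidation pressure — recompression up to σ'_p, then virgin compression beyond:
S_c = H/(1+e₀)·[C_r·log₁₀(σ'_p/σ'_0) + C_c·log₁₀(σ'_f/σ'_p)]
    = 6.4/1.74 × [0.072×log₁₀(100/81.205) + 0.28×log₁₀(116.81/100)]
    = 3.6782 × [0.00651 + 0.018894] = 0.09344 m

S_c ≈ 93.4 mm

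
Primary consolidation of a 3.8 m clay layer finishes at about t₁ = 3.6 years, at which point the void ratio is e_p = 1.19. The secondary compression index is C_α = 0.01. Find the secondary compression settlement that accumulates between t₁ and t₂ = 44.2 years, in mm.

S_s ≈ 18.9 mm

Secondary compression: S_s = C_α·H/(1+e_p)·log₁₀(t₂/t₁)
S_s = 0.01×3.8/(1+1.19)×log₁₀(44.2/3.6)
    = 0.01735 × 1.089 = 0.0189 m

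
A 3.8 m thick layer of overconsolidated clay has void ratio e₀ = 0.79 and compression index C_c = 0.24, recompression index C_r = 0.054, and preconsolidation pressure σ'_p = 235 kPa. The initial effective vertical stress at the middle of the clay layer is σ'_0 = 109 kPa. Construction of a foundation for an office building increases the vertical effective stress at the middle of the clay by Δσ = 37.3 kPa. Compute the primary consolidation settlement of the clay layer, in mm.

S_c ≈ 14.7 mm

Final effective stress: σ'_f = 109 + 37.3 = 146.3 kPa.
σ'_f = 146.3 ≤ σ'_p = 235 kPa, so the clay remains overconsolidated and only the recompression index applies:
S_c = C_r·H/(1+e₀)·log₁₀(σ'_f/σ'_0) = 0.054×3.8/1.79×log₁₀(146.3/109)
    = 0.11464 × 0.12782 = 0.01465 m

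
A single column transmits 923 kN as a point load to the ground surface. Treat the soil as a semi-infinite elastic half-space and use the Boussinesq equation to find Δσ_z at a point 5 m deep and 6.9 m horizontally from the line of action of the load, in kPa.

Boussinesq vertical stress below a point load on an elastic half-space:
Δσ_z = 3P/(2πz²) · [1 + (r/z)²]^(−5/2)
r/z = 6.9/5 = 1.38; [1+(r/z)²]^(−5/2) = 0.06956.
Δσ_z = 3×923/(2π×5²) × 0.06956 = 17.628 × 0.06956 = 1.226 kPa

Δσ_z ≈ 1.23 kPa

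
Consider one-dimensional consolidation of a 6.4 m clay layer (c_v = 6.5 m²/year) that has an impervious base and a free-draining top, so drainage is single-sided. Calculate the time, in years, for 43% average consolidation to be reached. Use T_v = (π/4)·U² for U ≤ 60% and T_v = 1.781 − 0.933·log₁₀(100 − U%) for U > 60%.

t ≈ 0.915 years

Drainage path length: H_d = H = 6.4 m (single drainage).
U ≤ 60%: T_v = (π/4)·U² = (π/4)×0.43² = 0.14522.
t = T_v·H_d²/c_v = 0.14522×6.4²/6.5 = 0.9151 years.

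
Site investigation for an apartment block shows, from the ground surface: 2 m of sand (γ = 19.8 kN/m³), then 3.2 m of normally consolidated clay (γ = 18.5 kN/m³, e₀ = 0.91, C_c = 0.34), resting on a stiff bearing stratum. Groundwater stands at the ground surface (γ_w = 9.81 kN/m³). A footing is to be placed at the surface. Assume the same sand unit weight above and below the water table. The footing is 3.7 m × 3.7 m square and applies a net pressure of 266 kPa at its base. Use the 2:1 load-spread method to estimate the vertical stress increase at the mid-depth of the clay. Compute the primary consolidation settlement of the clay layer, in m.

Mid-depth of clay below the ground surface: z = 2 + 3.2/2 = 3.6 m.
Total vertical stress at mid-clay: σ_v = 19.8×2 + 18.5×1.6 = 69.2 kPa.
Pore pressure: u = 9.81×(3.6 − 0) = 35.316 kPa.
Initial effective stress: σ'_0 = σ_v − u = 69.2 − 35.316 = 33.884 kPa.
Stress increase at mid-clay by the 2:1 spreading method:
Δσ = qBL/((B+z)(L+z)) = 266×3.7×3.7/((3.7+3.6)(3.7+3.6)) = 68.334 kPa
Final effective stress: σ'_f = σ'_0 + Δσ = 33.884 + 68.334 = 102.22 kPa.
Normally consolidated clay, so the full stress increment lies on the virgin compression line:
S_c = C_c·H/(1+e₀)·log₁₀(σ'_f/σ'_0) = 0.34×3.2/(1+0.91)×log₁₀(102.22/33.884)
    = 0.56963 × 0.47954 = 0.2732 m

S_c ≈ 0.273 m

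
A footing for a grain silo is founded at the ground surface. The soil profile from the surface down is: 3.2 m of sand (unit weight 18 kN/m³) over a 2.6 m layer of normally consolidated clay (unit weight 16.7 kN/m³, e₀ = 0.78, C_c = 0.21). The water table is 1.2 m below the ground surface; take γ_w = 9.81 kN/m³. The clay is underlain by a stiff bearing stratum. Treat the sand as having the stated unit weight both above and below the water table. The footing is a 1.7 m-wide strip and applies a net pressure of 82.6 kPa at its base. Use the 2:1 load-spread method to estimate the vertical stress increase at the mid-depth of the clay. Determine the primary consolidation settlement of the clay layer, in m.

S_c ≈ 0.0525 m

Mid-depth of clay below the ground surface: z = 3.2 + 2.6/2 = 4.5 m.
Total vertical stress at mid-clay: σ_v = 18×3.2 + 16.7×1.3 = 79.31 kPa.
Pore pressure: u = 9.81×(4.5 − 1.2) = 32.373 kPa.
Initial effective stress: σ'_0 = σ_v − u = 79.31 − 32.373 = 46.937 kPa.
Stress increase at mid-clay by the 2:1 spreading method:
Δσ = qB/(B+z) = 82.6×1.7/(1.7+4.5) = 22.648 kPa
Final effective stress: σ'_f = σ'_0 + Δσ = 46.937 + 22.648 = 69.585 kPa.
Normally consolidated clay, so the full stress increment lies on the virgin compression line:
S_c = C_c·H/(1+e₀)·log₁₀(σ'_f/σ'_0) = 0.21×2.6/(1+0.78)×log₁₀(69.585/46.937)
    = 0.30674 × 0.171 = 0.05245 m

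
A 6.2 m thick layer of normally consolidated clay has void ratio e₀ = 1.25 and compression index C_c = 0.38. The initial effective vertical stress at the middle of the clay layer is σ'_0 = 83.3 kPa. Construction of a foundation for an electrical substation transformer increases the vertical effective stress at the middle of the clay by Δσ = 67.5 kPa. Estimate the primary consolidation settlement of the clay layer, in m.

S_c ≈ 0.27 m

Final effective stress: σ'_f = σ'_0 + Δσ = 83.3 + 67.5 = 150.8 kPa.
Normally consolidated clay, so the full stress increment lies on the virgin compression line:
S_c = C_c·H/(1+e₀)·log₁₀(σ'_f/σ'_0) = 0.38×6.2/(1+1.25)×log₁₀(150.8/83.3)
    = 1.0471 × 0.25776 = 0.2699 m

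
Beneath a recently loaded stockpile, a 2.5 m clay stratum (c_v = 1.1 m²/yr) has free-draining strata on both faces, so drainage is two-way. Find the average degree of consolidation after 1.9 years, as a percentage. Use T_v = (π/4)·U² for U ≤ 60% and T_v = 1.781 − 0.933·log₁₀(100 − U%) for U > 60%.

U ≈ 97 %

Drainage path length: H_d = H/2 = 1.25 m (double drainage).
T_v = c_v·t/H_d² = 1.1×1.9/1.25² = 1.3376.
T_v = 1.3376 corresponds to the U > 60% branch:
U = 1 − 10^((1.781 − T_v)/0.933)/100 = 0.9701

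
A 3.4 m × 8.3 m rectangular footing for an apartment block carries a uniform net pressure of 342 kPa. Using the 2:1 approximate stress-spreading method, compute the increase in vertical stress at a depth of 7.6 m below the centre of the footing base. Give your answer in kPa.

By the 2:1 method the load spreads at 1 horizontal : 2 vertical, so at depth z the loaded area has grown by z in each plan dimension:
Δσ = qBL/((B+z)(L+z)) = 342×3.4×8.3/((3.4+7.6)(8.3+7.6)) = 55.181 kPa

Δσ_z ≈ 55.2 kPa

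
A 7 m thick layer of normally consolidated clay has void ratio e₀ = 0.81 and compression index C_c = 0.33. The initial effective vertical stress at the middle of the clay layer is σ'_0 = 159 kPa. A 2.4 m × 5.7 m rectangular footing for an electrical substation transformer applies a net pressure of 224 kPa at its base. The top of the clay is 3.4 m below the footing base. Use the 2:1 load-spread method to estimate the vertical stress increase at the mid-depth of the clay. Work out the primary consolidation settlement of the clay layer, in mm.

S_c ≈ 84.4 mm

Mid-depth of clay below the footing base: z = 3.4 + 7/2 = 6.9 m.
Stress increase at mid-clay by the 2:1 spreading method:
Δσ = qBL/((B+z)(L+z)) = 224×2.4×5.7/((2.4+6.9)(5.7+6.9)) = 26.151 kPa
Final effective stress: σ'_f = σ'_0 + Δσ = 159 + 26.151 = 185.15 kPa.
Normally consolidated clay, so the full stress increment lies on the virgin compression line:
S_c = C_c·H/(1+e₀)·log₁₀(σ'_f/σ'_0) = 0.33×7/(1+0.81)×log₁₀(185.15/159)
    = 1.2762 × 0.066127 = 0.08439 m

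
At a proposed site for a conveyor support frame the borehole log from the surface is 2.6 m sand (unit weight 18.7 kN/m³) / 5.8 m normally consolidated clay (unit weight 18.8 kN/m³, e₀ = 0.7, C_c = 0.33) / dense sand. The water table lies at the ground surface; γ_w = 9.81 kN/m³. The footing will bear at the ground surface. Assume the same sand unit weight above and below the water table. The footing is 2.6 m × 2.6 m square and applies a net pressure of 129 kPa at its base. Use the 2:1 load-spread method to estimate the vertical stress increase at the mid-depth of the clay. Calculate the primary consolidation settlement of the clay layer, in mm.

Mid-depth of clay below the ground surface: z = 2.6 + 5.8/2 = 5.5 m.
Total vertical stress at mid-clay: σ_v = 18.7×2.6 + 18.8×2.9 = 103.14 kPa.
Pore pressure: u = 9.81×(5.5 − 0) = 53.955 kPa.
Initial effective stress: σ'_0 = σ_v − u = 103.14 − 53.955 = 49.185 kPa.
Stress increase at mid-clay by the 2:1 spreading method:
Δσ = qBL/((B+z)(L+z)) = 129×2.6×2.6/((2.6+5.5)(2.6+5.5)) = 13.291 kPa
Final effective stress: σ'_f = σ'_0 + Δσ = 49.185 + 13.291 = 62.476 kPa.
Normally consolidated clay, so the full stress increment lies on the virgin compression line:
S_c = C_c·H/(1+e₀)·log₁₀(σ'_f/σ'_0) = 0.33×5.8/(1+0.7)×log₁₀(62.476/49.185)
    = 1.1259 × 0.10388 = 0.117 m

S_c ≈ 117 mm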